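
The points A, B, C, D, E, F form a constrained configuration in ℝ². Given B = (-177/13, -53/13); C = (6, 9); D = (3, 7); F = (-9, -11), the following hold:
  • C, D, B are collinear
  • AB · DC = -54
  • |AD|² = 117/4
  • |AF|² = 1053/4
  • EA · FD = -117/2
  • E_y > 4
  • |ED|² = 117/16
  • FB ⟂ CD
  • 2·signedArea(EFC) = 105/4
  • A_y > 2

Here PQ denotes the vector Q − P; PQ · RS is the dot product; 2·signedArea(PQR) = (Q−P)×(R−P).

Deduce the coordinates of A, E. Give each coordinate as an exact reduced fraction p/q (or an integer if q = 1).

1. A_x = 0  [line -3·x + -2·y + 5 = 0 ∩ |AF|² = 1053/4]
2. A_y = 5/2  [line -3·x + -2·y + 5 = 0 ∩ |AF|² = 1053/4]
   → A = (0, 5/2)
3. E_x = 3/2  [2·signedArea(EFC) = 105/4 ∩ EA · FD = -117/2]
4. E_y = 19/4  [2·signedArea(EFC) = 105/4 ∩ EA · FD = -117/2]
   → E = (3/2, 19/4)

A = (0, 5/2)
E = (3/2, 19/4)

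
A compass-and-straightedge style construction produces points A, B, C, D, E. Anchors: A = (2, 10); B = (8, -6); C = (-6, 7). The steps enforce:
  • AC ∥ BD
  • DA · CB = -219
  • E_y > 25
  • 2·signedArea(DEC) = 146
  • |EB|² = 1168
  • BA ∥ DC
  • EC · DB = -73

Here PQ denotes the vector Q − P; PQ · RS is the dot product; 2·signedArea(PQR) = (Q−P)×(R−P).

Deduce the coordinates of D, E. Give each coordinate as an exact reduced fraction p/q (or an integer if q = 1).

1. D_x = 0  [BA ∥ DC ∩ AC ∥ BD]
2. D_y = -9  [BA ∥ DC ∩ AC ∥ BD]
   → D = (0, -9)
3. E_x = -4  [line -8·x + -3·y + 46 = 0 ∩ |EB|² = 1168]
4. E_y = 26  [line -8·x + -3·y + 46 = 0 ∩ |EB|² = 1168]
   → E = (-4, 26)

D = (0, -9)
E = (-4, 26)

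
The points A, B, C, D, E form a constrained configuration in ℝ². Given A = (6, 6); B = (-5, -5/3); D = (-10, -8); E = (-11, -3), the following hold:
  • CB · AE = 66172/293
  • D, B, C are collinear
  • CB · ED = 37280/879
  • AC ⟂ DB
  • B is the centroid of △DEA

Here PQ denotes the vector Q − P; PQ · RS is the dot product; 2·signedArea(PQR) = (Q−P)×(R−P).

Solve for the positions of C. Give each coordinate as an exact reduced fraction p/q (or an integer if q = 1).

C = (865/293, 2463/293)

1. C_x = 865/293  [D, B, C are collinear ∩ AC ⟂ DB]
2. C_y = 2463/293  [D, B, C are collinear ∩ AC ⟂ DB]
   → C = (865/293, 2463/293)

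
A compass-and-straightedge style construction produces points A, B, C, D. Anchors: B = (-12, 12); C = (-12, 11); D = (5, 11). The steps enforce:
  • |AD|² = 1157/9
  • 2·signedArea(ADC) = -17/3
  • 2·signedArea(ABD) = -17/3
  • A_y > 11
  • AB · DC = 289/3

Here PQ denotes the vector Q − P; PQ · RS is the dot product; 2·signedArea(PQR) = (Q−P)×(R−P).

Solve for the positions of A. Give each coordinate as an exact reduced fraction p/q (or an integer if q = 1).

1. A_x = -19/3  [2·signedArea(ABD) = -17/3 ∩ 2·signedArea(ADC) = -17/3]
2. A_y = 34/3  [2·signedArea(ABD) = -17/3 ∩ 2·signedArea(ADC) = -17/3]
   → A = (-19/3, 34/3)

A = (-19/3, 34/3)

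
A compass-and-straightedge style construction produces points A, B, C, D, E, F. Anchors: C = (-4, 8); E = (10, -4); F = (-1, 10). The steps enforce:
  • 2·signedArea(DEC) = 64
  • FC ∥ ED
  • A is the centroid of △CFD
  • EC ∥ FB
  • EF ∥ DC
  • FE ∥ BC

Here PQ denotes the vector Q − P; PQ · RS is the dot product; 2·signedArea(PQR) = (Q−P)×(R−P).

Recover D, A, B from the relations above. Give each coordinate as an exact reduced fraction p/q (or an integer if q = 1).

1. D_x = 7  [EF ∥ DC ∩ FC ∥ ED]
2. D_y = -6  [EF ∥ DC ∩ FC ∥ ED]
   → D = (7, -6)
3. A_x = 2/3  [A is the centroid of △CFD]
4. A_y = 4  [A is the centroid of △CFD]
   → A = (2/3, 4)
5. B_x = -15  [FE ∥ BC ∩ EC ∥ FB]
6. B_y = 22  [FE ∥ BC ∩ EC ∥ FB]
   → B = (-15, 22)

A = (2/3, 4)
B = (-15, 22)
D = (7, -6)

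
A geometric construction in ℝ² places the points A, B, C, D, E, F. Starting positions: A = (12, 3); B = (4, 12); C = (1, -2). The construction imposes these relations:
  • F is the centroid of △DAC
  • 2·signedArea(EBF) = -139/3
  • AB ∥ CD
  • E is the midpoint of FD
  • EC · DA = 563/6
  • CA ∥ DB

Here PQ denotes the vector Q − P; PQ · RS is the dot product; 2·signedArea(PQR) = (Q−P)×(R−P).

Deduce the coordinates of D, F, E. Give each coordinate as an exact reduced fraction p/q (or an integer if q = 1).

1. D_x = -7  [CA ∥ DB ∩ AB ∥ CD]
2. D_y = 7  [CA ∥ DB ∩ AB ∥ CD]
   → D = (-7, 7)
3. F_x = 2  [F is the centroid of △DAC]
4. F_y = 8/3  [F is the centroid of △DAC]
   → F = (2, 8/3)
5. E_x = -5/2  [E is the midpoint of FD]
6. E_y = 29/6  [E is the midpoint of FD]
   → E = (-5/2, 29/6)

D = (-7, 7)
E = (-5/2, 29/6)
F = (2, 8/3)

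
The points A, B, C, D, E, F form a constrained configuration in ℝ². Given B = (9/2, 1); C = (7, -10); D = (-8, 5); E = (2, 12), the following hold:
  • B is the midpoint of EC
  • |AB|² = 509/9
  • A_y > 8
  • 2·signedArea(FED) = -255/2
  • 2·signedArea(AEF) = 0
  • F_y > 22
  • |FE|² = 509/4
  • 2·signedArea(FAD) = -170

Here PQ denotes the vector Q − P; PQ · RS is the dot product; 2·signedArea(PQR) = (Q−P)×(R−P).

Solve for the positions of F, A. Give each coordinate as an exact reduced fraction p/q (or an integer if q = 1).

A = (17/6, 25/3)
F = (-1/2, 23)

1. F_x = -1/2  [line 7·x + -10·y + 467/2 = 0 ∩ |FE|² = 509/4]
2. F_y = 23  [line 7·x + -10·y + 467/2 = 0 ∩ |FE|² = 509/4]
   → F = (-1/2, 23)
3. A_x = 17/6  [2·signedArea(FAD) = -170 ∩ 2·signedArea(AEF) = 0]
4. A_y = 25/3  [2·signedArea(FAD) = -170 ∩ 2·signedArea(AEF) = 0]
   → A = (17/6, 25/3)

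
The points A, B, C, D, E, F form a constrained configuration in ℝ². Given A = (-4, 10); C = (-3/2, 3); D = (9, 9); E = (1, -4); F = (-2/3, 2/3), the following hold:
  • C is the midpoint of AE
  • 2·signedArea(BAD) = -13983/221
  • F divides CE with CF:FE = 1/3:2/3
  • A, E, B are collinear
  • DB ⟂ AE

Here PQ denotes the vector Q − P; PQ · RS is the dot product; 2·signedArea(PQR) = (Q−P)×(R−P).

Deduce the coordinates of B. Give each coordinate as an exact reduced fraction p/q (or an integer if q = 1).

B = (-489/221, 1104/221)

1. B_x = -489/221  [A, E, B are collinear ∩ DB ⟂ AE]
2. B_y = 1104/221  [A, E, B are collinear ∩ DB ⟂ AE]
   → B = (-489/221, 1104/221)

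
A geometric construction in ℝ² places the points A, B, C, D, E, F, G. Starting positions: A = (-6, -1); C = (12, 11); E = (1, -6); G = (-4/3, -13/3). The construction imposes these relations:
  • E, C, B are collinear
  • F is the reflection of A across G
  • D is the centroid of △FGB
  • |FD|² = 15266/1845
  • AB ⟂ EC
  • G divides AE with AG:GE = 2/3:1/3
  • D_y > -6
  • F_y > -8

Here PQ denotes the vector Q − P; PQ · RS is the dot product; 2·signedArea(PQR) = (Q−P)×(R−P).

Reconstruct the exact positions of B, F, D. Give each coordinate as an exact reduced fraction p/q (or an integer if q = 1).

B = (249/205, -1162/205)
D = (659/615, -3622/615)
F = (10/3, -23/3)

1. B_x = 249/205  [E, C, B are collinear ∩ AB ⟂ EC]
2. B_y = -1162/205  [E, C, B are collinear ∩ AB ⟂ EC]
   → B = (249/205, -1162/205)
3. F_x = 10/3  [F is the reflection of A across G]
4. F_y = -23/3  [F is the reflection of A across G]
   → F = (10/3, -23/3)
5. D_x = 659/615  [D is the centroid of △FGB]
6. D_y = -3622/615  [D is the centroid of △FGB]
   → D = (659/615, -3622/615)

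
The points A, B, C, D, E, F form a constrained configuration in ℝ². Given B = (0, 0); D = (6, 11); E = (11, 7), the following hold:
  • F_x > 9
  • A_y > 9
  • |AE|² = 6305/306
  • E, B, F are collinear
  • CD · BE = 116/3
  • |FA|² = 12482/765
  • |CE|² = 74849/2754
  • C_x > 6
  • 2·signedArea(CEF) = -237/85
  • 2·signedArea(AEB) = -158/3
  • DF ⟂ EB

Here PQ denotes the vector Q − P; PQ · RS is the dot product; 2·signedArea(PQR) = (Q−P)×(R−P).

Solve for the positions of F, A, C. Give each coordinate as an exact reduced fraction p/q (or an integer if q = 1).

A = (3613/510, 4741/510)
C = (9223/1530, 8311/1530)
F = (1573/170, 1001/170)

1. F_x = 1573/170  [E, B, F are collinear ∩ DF ⟂ EB]
2. F_y = 1001/170  [E, B, F are collinear ∩ DF ⟂ EB]
   → F = (1573/170, 1001/170)
3. A_x = 3613/510  [line 7·x + -11·y + 158/3 = 0 ∩ |FA|² = 12482/765]
4. A_y = 4741/510  [line 7·x + -11·y + 158/3 = 0 ∩ |FA|² = 12482/765]
   → A = (3613/510, 4741/510)
5. C_x = 9223/1530  [CD · BE = 116/3 ∩ 2·signedArea(CEF) = -237/85]
6. C_y = 8311/1530  [CD · BE = 116/3 ∩ 2·signedArea(CEF) = -237/85]
   → C = (9223/1530, 8311/1530)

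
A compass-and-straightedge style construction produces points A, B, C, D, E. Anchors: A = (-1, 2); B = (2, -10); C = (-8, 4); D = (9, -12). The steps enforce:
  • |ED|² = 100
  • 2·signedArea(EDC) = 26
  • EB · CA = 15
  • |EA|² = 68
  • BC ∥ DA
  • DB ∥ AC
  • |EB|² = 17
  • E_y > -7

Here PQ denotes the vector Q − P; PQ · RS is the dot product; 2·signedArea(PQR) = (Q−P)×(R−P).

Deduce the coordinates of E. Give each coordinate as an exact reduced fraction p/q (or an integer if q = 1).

1. E_x = 1  [EB · CA = 15 ∩ 2·signedArea(EDC) = 26]
2. E_y = -6  [EB · CA = 15 ∩ 2·signedArea(EDC) = 26]
   → E = (1, -6)

E = (1, -6)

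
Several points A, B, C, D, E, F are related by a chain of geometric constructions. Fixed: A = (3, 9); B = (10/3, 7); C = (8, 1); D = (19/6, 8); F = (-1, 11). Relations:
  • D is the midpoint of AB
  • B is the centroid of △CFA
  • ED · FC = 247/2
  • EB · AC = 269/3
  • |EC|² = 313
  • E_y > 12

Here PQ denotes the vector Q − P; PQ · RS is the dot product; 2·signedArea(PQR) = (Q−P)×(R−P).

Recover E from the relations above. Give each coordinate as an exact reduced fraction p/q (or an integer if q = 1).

1. E_x = -5  [EB · AC = 269/3 ∩ ED · FC = 247/2]
2. E_y = 13  [EB · AC = 269/3 ∩ ED · FC = 247/2]
   → E = (-5, 13)

E = (-5, 13)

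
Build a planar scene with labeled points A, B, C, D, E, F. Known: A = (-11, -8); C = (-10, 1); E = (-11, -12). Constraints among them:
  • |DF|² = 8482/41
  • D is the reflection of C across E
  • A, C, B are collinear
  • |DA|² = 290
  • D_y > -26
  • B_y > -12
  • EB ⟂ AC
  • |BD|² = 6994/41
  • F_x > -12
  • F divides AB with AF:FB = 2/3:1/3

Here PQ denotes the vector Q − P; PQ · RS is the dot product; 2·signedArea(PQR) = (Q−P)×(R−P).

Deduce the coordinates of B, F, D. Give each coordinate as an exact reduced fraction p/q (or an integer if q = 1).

1. B_x = -469/41  [A, C, B are collinear ∩ EB ⟂ AC]
2. B_y = -490/41  [A, C, B are collinear ∩ EB ⟂ AC]
   → B = (-469/41, -490/41)
3. F_x = -463/41  [F divides AB with AF:FB = 2/3:1/3]
4. F_y = -436/41  [F divides AB with AF:FB = 2/3:1/3]
   → F = (-463/41, -436/41)
5. D_x = -12  [D is the reflection of C across E]
6. D_y = -25  [D is the reflection of C across E]
   → D = (-12, -25)

B = (-469/41, -490/41)
D = (-12, -25)
F = (-463/41, -436/41)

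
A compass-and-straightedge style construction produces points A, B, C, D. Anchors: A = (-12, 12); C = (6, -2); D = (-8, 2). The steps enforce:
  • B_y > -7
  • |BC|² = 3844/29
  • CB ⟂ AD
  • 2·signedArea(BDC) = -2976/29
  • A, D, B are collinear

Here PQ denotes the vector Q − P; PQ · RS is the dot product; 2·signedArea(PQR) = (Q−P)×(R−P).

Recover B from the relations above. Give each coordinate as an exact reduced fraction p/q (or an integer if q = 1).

B = (-136/29, -182/29)

1. B_x = -136/29  [A, D, B are collinear ∩ CB ⟂ AD]
2. B_y = -182/29  [A, D, B are collinear ∩ CB ⟂ AD]
   → B = (-136/29, -182/29)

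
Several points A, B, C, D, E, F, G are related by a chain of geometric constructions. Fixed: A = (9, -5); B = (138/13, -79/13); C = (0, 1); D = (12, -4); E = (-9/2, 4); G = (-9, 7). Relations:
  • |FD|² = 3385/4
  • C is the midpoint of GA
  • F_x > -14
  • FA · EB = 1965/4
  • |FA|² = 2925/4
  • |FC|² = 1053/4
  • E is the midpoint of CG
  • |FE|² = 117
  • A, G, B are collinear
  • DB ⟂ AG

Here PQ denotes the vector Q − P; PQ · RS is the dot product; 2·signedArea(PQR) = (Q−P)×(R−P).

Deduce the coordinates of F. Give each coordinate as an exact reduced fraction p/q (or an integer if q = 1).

1. F_x = -27/2  [line -393/26·x + 131/13·y + -15851/52 = 0 ∩ |FE|² = 117]
2. F_y = 10  [line -393/26·x + 131/13·y + -15851/52 = 0 ∩ |FE|² = 117]
   → F = (-27/2, 10)

F = (-27/2, 10)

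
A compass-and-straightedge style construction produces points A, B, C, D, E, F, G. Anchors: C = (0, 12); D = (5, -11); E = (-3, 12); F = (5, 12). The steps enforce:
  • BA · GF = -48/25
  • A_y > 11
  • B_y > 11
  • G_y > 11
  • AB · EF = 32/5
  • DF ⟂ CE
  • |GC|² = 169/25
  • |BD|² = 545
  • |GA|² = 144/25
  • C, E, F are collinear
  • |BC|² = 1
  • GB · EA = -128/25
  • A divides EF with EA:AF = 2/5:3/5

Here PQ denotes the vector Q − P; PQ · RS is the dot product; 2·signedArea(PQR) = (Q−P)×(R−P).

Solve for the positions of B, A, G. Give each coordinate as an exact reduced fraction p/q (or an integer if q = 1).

A = (1/5, 12)
B = (1, 12)
G = (13/5, 12)

1. A_x = 1/5  [A divides EF with EA:AF = 2/5:3/5]
2. A_y = 12  [A divides EF with EA:AF = 2/5:3/5]
   → A = (1/5, 12)
3. B_x = 1  [AB · EF = 32/5]
4. B_y = 12  [|BD|² = 545]
   → B = (1, 12)
5. G_x = 13/5  [BA · GF = -48/25]
6. G_y = 12  [|GC|² = 169/25]
   → G = (13/5, 12)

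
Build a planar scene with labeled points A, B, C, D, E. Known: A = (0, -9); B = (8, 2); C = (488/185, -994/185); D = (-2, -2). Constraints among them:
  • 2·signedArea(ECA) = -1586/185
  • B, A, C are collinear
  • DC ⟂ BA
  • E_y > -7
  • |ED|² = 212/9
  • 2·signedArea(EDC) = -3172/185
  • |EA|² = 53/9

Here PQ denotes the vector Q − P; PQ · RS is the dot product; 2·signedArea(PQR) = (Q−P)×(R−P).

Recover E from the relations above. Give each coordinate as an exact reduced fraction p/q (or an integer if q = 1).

1. E_x = -2/3  [2·signedArea(ECA) = -1586/185 ∩ 2·signedArea(EDC) = -3172/185]
2. E_y = -20/3  [2·signedArea(ECA) = -1586/185 ∩ 2·signedArea(EDC) = -3172/185]
   → E = (-2/3, -20/3)

E = (-2/3, -20/3)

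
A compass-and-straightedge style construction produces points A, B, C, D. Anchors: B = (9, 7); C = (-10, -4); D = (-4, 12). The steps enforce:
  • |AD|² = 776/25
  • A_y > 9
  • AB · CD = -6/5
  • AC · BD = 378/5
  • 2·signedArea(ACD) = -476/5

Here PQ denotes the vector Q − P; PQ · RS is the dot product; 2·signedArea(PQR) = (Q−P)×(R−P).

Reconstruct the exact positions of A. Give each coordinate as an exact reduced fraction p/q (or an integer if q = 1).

A = (6/5, 10)

1. A_x = 6/5  [2·signedArea(ACD) = -476/5 ∩ AB · CD = -6/5]
2. A_y = 10  [2·signedArea(ACD) = -476/5 ∩ AB · CD = -6/5]
   → A = (6/5, 10)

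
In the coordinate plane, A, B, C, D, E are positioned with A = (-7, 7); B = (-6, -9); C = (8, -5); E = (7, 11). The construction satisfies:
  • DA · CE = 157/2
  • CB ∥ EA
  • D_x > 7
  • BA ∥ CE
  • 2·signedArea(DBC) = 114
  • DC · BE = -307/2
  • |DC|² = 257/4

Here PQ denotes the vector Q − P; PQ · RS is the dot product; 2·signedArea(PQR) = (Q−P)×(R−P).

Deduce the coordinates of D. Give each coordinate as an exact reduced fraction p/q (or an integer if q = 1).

D = (15/2, 3)

1. D_x = 15/2  [DC · BE = -307/2 ∩ 2·signedArea(DBC) = 114]
2. D_y = 3  [DC · BE = -307/2 ∩ 2·signedArea(DBC) = 114]
   → D = (15/2, 3)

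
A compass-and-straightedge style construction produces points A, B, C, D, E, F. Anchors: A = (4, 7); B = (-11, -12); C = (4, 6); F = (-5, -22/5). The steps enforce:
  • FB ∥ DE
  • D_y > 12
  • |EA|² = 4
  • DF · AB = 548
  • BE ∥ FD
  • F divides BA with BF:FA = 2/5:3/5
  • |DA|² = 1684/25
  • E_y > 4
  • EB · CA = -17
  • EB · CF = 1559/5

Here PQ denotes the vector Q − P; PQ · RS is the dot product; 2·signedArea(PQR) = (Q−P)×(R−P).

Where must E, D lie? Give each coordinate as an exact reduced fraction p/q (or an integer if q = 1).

1. E_x = 4  [EB · CF = 1559/5 ∩ EB · CA = -17]
2. E_y = 5  [EB · CF = 1559/5 ∩ EB · CA = -17]
   → E = (4, 5)
3. D_x = 10  [FB ∥ DE ∩ BE ∥ FD]
4. D_y = 63/5  [FB ∥ DE ∩ BE ∥ FD]
   → D = (10, 63/5)

D = (10, 63/5)
E = (4, 5)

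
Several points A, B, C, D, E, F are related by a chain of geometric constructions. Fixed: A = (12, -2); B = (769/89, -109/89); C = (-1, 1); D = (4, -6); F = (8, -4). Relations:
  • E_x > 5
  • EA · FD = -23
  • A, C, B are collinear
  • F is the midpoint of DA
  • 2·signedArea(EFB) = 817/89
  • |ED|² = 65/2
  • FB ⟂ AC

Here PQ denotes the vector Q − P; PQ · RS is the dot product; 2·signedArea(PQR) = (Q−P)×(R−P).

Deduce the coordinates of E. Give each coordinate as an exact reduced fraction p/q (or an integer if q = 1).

E = (11/2, -1/2)

1. E_x = 11/2  [EA · FD = -23 ∩ 2·signedArea(EFB) = 817/89]
2. E_y = -1/2  [EA · FD = -23 ∩ 2·signedArea(EFB) = 817/89]
   → E = (11/2, -1/2)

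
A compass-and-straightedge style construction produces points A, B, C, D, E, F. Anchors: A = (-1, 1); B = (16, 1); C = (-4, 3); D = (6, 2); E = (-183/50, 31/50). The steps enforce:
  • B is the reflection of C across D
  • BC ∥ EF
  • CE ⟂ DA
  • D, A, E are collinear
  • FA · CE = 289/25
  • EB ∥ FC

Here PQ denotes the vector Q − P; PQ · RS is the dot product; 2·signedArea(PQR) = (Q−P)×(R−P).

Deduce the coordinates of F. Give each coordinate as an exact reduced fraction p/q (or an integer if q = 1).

F = (-1183/50, 131/50)

1. F_x = -1183/50  [EB ∥ FC ∩ BC ∥ EF]
2. F_y = 131/50  [EB ∥ FC ∩ BC ∥ EF]
   → F = (-1183/50, 131/50)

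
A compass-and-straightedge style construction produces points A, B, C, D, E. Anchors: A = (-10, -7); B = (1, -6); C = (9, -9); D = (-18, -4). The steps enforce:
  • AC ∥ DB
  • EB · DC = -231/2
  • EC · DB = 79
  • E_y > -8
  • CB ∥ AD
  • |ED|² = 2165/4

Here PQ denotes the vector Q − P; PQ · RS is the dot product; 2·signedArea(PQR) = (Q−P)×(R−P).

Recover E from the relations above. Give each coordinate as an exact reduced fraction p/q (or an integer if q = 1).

E = (5, -15/2)

1. E_x = 5  [EB · DC = -231/2 ∩ EC · DB = 79]
2. E_y = -15/2  [EB · DC = -231/2 ∩ EC · DB = 79]
   → E = (5, -15/2)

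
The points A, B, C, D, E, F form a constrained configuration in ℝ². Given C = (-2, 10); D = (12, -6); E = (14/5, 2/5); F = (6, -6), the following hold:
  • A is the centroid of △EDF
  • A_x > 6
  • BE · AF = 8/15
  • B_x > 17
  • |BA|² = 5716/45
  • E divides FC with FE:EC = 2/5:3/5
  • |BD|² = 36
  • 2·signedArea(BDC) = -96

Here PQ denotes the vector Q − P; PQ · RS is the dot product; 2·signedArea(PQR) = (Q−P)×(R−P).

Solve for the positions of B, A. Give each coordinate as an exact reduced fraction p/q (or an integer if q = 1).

1. B_x = 18  [line -16·x + -14·y + 204 = 0 ∩ |BD|² = 36]
2. B_y = -6  [line -16·x + -14·y + 204 = 0 ∩ |BD|² = 36]
   → B = (18, -6)
3. A_x = 104/15  [A is the centroid of △EDF]
4. A_y = -58/15  [A is the centroid of △EDF]
   → A = (104/15, -58/15)

A = (104/15, -58/15)
B = (18, -6)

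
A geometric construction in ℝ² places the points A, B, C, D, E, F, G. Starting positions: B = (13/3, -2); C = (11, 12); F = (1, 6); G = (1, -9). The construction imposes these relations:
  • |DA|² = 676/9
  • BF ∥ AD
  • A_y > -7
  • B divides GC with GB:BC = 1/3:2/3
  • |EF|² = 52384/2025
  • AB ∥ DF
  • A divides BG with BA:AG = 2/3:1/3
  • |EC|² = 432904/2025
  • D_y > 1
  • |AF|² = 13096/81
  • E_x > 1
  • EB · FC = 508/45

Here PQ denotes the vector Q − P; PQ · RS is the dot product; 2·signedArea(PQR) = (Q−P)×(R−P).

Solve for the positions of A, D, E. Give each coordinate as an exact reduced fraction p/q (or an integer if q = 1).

A = (19/9, -20/3)
D = (-11/9, 4/3)
E = (13/9, 14/15)

1. A_x = 19/9  [A divides BG with BA:AG = 2/3:1/3]
2. A_y = -20/3  [A divides BG with BA:AG = 2/3:1/3]
   → A = (19/9, -20/3)
3. D_x = -11/9  [AB ∥ DF ∩ BF ∥ AD]
4. D_y = 4/3  [AB ∥ DF ∩ BF ∥ AD]
   → D = (-11/9, 4/3)
5. E_x = 13/9  [line -10·x + -6·y + 902/45 = 0 ∩ |EF|² = 52384/2025]
6. E_y = 14/15  [line -10·x + -6·y + 902/45 = 0 ∩ |EF|² = 52384/2025]
   → E = (13/9, 14/15)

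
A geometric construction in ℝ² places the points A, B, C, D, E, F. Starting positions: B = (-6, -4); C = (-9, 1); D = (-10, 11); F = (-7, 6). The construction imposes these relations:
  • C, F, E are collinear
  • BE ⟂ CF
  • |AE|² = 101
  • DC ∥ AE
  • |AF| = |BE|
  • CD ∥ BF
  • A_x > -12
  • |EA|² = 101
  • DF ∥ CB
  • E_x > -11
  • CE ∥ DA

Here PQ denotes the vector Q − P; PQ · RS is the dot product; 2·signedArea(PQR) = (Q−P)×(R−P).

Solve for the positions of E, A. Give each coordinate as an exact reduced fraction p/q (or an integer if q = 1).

1. E_x = -299/29  [C, F, E are collinear ∩ BE ⟂ CF]
2. E_y = -66/29  [C, F, E are collinear ∩ BE ⟂ CF]
   → E = (-299/29, -66/29)
3. A_x = -328/29  [DC ∥ AE ∩ CE ∥ DA]
4. A_y = 224/29  [DC ∥ AE ∩ CE ∥ DA]
   → A = (-328/29, 224/29)

A = (-328/29, 224/29)
E = (-299/29, -66/29)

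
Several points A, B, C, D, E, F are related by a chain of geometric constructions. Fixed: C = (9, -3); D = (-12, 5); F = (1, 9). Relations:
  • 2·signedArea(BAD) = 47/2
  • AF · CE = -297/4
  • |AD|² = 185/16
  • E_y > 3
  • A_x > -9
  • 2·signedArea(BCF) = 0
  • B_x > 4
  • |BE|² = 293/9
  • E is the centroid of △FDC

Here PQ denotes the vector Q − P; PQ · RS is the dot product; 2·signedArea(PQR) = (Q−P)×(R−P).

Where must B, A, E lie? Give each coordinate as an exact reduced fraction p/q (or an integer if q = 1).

A = (-35/4, 6)
B = (5, 3)
E = (-2/3, 11/3)

1. E_x = -2/3  [E is the centroid of △FDC]
2. E_y = 11/3  [E is the centroid of △FDC]
   → E = (-2/3, 11/3)
3. B_x = 5  [line -12·x + -8·y + 84 = 0 ∩ |BE|² = 293/9]
4. B_y = 3  [line -12·x + -8·y + 84 = 0 ∩ |BE|² = 293/9]
   → B = (5, 3)
5. A_x = -35/4  [AF · CE = -297/4 ∩ 2·signedArea(BAD) = 47/2]
6. A_y = 6  [AF · CE = -297/4 ∩ 2·signedArea(BAD) = 47/2]
   → A = (-35/4, 6)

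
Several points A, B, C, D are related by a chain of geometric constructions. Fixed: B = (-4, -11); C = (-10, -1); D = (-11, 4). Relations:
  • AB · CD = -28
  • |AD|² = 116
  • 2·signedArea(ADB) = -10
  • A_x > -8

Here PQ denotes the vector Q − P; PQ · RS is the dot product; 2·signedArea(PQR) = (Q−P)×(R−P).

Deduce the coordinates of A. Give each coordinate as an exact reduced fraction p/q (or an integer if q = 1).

A = (-7, -6)

1. A_x = -7  [2·signedArea(ADB) = -10 ∩ AB · CD = -28]
2. A_y = -6  [2·signedArea(ADB) = -10 ∩ AB · CD = -28]
   → A = (-7, -6)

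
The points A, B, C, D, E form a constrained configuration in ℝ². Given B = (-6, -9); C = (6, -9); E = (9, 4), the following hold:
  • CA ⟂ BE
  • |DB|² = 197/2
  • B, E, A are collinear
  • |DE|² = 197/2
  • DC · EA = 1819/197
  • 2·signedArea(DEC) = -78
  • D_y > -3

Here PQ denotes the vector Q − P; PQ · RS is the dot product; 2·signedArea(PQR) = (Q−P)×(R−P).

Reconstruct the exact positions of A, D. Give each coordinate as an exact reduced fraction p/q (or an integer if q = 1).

1. A_x = 168/197  [B, E, A are collinear ∩ CA ⟂ BE]
2. A_y = -603/197  [B, E, A are collinear ∩ CA ⟂ BE]
   → A = (168/197, -603/197)
3. D_x = 3/2  [DC · EA = 1819/197 ∩ 2·signedArea(DEC) = -78]
4. D_y = -5/2  [DC · EA = 1819/197 ∩ 2·signedArea(DEC) = -78]
   → D = (3/2, -5/2)

A = (168/197, -603/197)
D = (3/2, -5/2)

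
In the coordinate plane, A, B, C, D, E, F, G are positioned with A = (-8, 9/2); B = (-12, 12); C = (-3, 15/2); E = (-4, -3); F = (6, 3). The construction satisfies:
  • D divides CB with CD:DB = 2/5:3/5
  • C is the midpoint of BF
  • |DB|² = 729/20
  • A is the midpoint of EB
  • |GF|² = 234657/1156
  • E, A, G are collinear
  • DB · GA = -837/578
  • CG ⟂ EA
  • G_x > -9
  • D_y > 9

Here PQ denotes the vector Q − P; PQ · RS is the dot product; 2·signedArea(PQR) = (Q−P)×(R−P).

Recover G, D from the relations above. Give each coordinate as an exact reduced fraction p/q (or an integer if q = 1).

1. G_x = -2352/289  [E, A, G are collinear ∩ CG ⟂ EA]
2. G_y = 2751/578  [E, A, G are collinear ∩ CG ⟂ EA]
   → G = (-2352/289, 2751/578)
3. D_x = -33/5  [D divides CB with CD:DB = 2/5:3/5]
4. D_y = 93/10  [D divides CB with CD:DB = 2/5:3/5]
   → D = (-33/5, 93/10)

D = (-33/5, 93/10)
G = (-2352/289, 2751/578)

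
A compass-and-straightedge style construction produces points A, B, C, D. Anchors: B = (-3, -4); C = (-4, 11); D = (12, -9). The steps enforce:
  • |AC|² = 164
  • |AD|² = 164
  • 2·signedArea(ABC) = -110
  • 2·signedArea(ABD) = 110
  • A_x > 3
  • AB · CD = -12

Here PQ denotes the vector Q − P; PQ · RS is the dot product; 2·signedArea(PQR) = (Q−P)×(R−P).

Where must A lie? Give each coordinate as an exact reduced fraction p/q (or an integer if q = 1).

1. A_x = 4  [2·signedArea(ABC) = -110 ∩ 2·signedArea(ABD) = 110]
2. A_y = 1  [2·signedArea(ABC) = -110 ∩ 2·signedArea(ABD) = 110]
   → A = (4, 1)

A = (4, 1)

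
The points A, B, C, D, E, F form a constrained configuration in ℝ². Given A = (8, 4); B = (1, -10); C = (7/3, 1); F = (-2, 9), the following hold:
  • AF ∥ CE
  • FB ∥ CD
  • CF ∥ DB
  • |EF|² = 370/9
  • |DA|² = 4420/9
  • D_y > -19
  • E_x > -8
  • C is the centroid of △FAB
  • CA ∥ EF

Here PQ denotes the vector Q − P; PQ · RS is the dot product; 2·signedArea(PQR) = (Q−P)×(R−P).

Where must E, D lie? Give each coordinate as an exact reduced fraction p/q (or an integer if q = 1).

1. E_x = -23/3  [CA ∥ EF ∩ AF ∥ CE]
2. E_y = 6  [CA ∥ EF ∩ AF ∥ CE]
   → E = (-23/3, 6)
3. D_x = 16/3  [CF ∥ DB ∩ FB ∥ CD]
4. D_y = -18  [CF ∥ DB ∩ FB ∥ CD]
   → D = (16/3, -18)

D = (16/3, -18)
E = (-23/3, 6)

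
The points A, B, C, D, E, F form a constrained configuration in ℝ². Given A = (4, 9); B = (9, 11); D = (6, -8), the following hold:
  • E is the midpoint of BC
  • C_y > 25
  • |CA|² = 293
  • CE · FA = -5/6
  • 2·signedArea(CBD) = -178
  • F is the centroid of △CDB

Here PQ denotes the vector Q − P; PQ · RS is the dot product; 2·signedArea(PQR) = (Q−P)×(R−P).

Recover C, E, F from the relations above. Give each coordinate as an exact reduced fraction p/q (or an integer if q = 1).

1. C_x = 2  [line 19·x + -3·y + 40 = 0 ∩ |CA|² = 293]
2. C_y = 26  [line 19·x + -3·y + 40 = 0 ∩ |CA|² = 293]
   → C = (2, 26)
3. E_x = 11/2  [E is the midpoint of BC]
4. E_y = 37/2  [E is the midpoint of BC]
   → E = (11/2, 37/2)
5. F_x = 17/3  [CE · FA = -5/6 ∩ F is the centroid of △CDB]
6. F_y = 29/3  [CE · FA = -5/6 ∩ F is the centroid of △CDB]
   → F = (17/3, 29/3)

C = (2, 26)
E = (11/2, 37/2)
F = (17/3, 29/3)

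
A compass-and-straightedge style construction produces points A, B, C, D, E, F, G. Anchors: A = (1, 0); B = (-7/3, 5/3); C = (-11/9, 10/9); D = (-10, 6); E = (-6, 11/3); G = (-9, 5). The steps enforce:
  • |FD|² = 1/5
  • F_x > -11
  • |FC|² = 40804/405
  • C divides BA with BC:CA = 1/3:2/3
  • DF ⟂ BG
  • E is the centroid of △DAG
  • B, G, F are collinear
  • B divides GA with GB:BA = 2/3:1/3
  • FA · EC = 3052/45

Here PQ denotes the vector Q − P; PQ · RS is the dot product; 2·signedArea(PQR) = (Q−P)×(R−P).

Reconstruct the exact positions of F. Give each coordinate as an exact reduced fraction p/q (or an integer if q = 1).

F = (-51/5, 28/5)

1. F_x = -51/5  [B, G, F are collinear ∩ DF ⟂ BG]
2. F_y = 28/5  [B, G, F are collinear ∩ DF ⟂ BG]
   → F = (-51/5, 28/5)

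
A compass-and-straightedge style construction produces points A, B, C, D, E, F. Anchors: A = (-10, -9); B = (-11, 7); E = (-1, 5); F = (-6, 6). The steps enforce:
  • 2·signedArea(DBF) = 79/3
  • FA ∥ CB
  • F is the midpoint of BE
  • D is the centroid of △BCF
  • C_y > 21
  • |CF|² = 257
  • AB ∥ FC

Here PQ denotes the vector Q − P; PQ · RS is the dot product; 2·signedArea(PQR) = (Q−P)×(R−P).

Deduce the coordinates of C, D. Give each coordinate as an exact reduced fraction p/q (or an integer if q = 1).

C = (-7, 22)
D = (-8, 35/3)

1. C_x = -7  [FA ∥ CB ∩ AB ∥ FC]
2. C_y = 22  [FA ∥ CB ∩ AB ∥ FC]
   → C = (-7, 22)
3. D_x = -8  [D is the centroid of △BCF]
4. D_y = 35/3  [D is the centroid of △BCF]
   → D = (-8, 35/3)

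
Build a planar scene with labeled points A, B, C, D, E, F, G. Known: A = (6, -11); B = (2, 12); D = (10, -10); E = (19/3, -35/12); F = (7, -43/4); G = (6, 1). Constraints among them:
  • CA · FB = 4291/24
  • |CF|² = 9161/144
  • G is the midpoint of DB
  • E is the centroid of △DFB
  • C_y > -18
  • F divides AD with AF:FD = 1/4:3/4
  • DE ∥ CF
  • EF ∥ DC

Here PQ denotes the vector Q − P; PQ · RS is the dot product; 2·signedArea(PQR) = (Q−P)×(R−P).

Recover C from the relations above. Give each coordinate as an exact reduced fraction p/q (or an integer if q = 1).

1. C_x = 32/3  [DE ∥ CF ∩ EF ∥ DC]
2. C_y = -107/6  [DE ∥ CF ∩ EF ∥ DC]
   → C = (32/3, -107/6)

C = (32/3, -107/6)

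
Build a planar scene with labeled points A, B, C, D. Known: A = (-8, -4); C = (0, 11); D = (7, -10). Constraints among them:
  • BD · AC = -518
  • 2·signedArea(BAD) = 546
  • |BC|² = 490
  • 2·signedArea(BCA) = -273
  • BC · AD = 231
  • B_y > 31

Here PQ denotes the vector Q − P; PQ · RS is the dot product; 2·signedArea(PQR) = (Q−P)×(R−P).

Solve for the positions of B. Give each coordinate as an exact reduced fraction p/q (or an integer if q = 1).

B = (-7, 32)

1. B_x = -7  [2·signedArea(BAD) = 546 ∩ 2·signedArea(BCA) = -273]
2. B_y = 32  [2·signedArea(BAD) = 546 ∩ 2·signedArea(BCA) = -273]
   → B = (-7, 32)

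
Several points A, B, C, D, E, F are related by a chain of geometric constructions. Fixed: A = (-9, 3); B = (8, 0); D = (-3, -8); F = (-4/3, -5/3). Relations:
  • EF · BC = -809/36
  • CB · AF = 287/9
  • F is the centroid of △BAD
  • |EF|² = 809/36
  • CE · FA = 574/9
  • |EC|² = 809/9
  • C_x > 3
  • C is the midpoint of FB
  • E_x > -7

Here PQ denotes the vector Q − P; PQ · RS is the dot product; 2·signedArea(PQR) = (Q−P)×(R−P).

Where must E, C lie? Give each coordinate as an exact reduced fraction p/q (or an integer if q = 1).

C = (10/3, -5/6)
E = (-6, -5/2)

1. C_x = 10/3  [C is the midpoint of FB]
2. C_y = -5/6  [C is the midpoint of FB]
   → C = (10/3, -5/6)
3. E_x = -6  [EF · BC = -809/36 ∩ CE · FA = 574/9]
4. E_y = -5/2  [EF · BC = -809/36 ∩ CE · FA = 574/9]
   → E = (-6, -5/2)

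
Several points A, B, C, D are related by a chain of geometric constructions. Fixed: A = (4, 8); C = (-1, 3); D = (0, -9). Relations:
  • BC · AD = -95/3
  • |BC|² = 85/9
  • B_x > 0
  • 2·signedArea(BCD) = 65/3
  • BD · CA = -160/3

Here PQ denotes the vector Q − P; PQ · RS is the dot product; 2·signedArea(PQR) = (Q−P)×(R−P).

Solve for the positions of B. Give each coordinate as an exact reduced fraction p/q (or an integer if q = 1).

1. B_x = 1  [BD · CA = -160/3 ∩ 2·signedArea(BCD) = 65/3]
2. B_y = 2/3  [BD · CA = -160/3 ∩ 2·signedArea(BCD) = 65/3]
   → B = (1, 2/3)

B = (1, 2/3)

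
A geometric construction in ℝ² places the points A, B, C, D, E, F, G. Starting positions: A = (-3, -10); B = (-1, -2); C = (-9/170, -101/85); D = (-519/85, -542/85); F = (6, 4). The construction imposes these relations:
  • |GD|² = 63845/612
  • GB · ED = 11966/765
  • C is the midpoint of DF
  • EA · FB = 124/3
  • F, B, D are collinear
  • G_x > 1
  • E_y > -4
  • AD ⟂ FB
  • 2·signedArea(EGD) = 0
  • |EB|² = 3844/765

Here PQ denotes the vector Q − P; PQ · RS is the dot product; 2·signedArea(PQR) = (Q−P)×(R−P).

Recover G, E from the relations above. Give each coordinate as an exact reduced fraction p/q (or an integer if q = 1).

1. E_x = -689/255  [line 7·x + 6·y + 119/3 = 0 ∩ |EB|² = 3844/765]
2. E_y = -294/85  [line 7·x + 6·y + 119/3 = 0 ∩ |EB|² = 3844/765]
   → E = (-689/255, -294/85)
3. G_x = 841/510  [GB · ED = 11966/765 ∩ 2·signedArea(EGD) = 0]
4. G_y = 23/85  [GB · ED = 11966/765 ∩ 2·signedArea(EGD) = 0]
   → G = (841/510, 23/85)

E = (-689/255, -294/85)
G = (841/510, 23/85)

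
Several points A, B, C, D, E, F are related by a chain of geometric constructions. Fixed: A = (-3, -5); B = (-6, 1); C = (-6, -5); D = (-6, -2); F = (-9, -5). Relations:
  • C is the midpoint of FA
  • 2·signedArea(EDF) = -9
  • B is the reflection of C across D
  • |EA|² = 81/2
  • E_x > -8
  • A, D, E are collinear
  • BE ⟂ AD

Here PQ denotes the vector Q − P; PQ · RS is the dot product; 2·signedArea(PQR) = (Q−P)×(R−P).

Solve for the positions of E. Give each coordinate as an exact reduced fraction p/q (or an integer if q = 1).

E = (-15/2, -1/2)

1. E_x = -15/2  [A, D, E are collinear ∩ BE ⟂ AD]
2. E_y = -1/2  [A, D, E are collinear ∩ BE ⟂ AD]
   → E = (-15/2, -1/2)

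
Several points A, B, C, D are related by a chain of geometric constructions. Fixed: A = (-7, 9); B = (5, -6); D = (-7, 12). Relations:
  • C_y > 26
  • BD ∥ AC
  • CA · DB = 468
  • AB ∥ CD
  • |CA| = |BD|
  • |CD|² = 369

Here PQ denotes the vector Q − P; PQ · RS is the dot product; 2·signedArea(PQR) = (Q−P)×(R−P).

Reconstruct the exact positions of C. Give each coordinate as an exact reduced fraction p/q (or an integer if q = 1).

C = (-19, 27)

1. C_x = -19  [AB ∥ CD ∩ BD ∥ AC]
2. C_y = 27  [AB ∥ CD ∩ BD ∥ AC]
   → C = (-19, 27)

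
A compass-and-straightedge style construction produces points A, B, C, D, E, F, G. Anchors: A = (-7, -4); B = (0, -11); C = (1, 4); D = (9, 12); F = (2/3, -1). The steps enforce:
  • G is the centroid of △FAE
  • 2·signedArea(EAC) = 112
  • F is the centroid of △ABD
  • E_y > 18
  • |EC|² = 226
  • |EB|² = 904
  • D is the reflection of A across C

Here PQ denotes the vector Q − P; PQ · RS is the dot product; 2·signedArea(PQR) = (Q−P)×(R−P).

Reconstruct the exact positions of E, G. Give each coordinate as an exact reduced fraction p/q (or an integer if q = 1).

E = (2, 19)
G = (-13/9, 14/3)

1. E_x = 2  [line -8·x + 8·y + -136 = 0 ∩ |EB|² = 904]
2. E_y = 19  [line -8·x + 8·y + -136 = 0 ∩ |EB|² = 904]
   → E = (2, 19)
3. G_x = -13/9  [G is the centroid of △FAE]
4. G_y = 14/3  [G is the centroid of △FAE]
   → G = (-13/9, 14/3)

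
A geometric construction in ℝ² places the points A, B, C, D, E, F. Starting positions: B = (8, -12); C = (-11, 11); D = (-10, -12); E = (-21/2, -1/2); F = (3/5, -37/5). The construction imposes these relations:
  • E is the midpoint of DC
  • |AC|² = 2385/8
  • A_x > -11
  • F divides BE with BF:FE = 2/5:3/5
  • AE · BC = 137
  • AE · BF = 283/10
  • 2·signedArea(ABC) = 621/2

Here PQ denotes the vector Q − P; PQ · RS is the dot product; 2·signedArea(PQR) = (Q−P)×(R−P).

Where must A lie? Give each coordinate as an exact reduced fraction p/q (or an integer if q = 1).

1. A_x = -41/4  [AE · BC = 137 ∩ 2·signedArea(ABC) = 621/2]
2. A_y = -25/4  [AE · BC = 137 ∩ 2·signedArea(ABC) = 621/2]
   → A = (-41/4, -25/4)

A = (-41/4, -25/4)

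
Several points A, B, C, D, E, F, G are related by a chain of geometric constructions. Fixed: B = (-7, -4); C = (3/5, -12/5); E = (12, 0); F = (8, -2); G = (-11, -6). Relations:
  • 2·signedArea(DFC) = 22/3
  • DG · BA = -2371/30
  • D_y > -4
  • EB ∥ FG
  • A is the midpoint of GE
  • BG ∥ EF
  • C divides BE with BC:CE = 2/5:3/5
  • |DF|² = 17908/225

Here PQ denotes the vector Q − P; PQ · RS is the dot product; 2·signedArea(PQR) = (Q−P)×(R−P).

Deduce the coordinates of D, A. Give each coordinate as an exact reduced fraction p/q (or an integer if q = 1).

1. A_x = 1/2  [A is the midpoint of GE]
2. A_y = -3  [A is the midpoint of GE]
   → A = (1/2, -3)
3. D_x = -4/5  [2·signedArea(DFC) = 22/3 ∩ DG · BA = -2371/30]
4. D_y = -52/15  [2·signedArea(DFC) = 22/3 ∩ DG · BA = -2371/30]
   → D = (-4/5, -52/15)

A = (1/2, -3)
D = (-4/5, -52/15)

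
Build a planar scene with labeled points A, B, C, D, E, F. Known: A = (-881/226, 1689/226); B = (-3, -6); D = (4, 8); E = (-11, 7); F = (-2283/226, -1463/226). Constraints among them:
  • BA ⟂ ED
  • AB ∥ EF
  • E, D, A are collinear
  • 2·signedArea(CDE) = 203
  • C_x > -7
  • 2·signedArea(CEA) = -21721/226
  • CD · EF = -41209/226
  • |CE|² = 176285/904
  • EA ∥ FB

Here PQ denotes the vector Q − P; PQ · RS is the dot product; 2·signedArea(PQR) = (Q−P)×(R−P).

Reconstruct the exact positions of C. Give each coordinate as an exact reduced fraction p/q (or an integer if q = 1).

1. C_x = -2961/452  [line 1·x + -15·y + -87 = 0 ∩ |CE|² = 176285/904]
2. C_y = -2819/452  [line 1·x + -15·y + -87 = 0 ∩ |CE|² = 176285/904]
   → C = (-2961/452, -2819/452)

C = (-2961/452, -2819/452)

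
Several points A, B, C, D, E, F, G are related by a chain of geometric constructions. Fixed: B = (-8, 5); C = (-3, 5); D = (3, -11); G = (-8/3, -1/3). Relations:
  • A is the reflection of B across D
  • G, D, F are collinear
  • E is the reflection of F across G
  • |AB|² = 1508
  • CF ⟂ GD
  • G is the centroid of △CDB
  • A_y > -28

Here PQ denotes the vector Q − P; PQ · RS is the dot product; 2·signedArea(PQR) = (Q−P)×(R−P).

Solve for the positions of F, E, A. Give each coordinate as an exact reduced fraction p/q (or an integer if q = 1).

A = (14, -27)
E = (-1511/3939, -18241/3939)
F = (-6499/1313, 5205/1313)

1. F_x = -6499/1313  [G, D, F are collinear ∩ CF ⟂ GD]
2. F_y = 5205/1313  [G, D, F are collinear ∩ CF ⟂ GD]
   → F = (-6499/1313, 5205/1313)
3. E_x = -1511/3939  [E is the reflection of F across G]
4. E_y = -18241/3939  [E is the reflection of F across G]
   → E = (-1511/3939, -18241/3939)
5. A_x = 14  [A is the reflection of B across D]
6. A_y = -27  [A is the reflection of B across D]
   → A = (14, -27)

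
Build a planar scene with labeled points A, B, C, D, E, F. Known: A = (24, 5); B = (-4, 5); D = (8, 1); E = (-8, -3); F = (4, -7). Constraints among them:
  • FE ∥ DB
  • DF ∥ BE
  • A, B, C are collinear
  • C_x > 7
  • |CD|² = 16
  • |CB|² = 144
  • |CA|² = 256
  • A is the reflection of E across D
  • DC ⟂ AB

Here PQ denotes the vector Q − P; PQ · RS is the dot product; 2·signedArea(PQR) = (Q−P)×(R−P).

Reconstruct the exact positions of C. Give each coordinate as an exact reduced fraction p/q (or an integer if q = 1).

1. C_x = 8  [A, B, C are collinear ∩ DC ⟂ AB]
2. C_y = 5  [A, B, C are collinear ∩ DC ⟂ AB]
   → C = (8, 5)

C = (8, 5)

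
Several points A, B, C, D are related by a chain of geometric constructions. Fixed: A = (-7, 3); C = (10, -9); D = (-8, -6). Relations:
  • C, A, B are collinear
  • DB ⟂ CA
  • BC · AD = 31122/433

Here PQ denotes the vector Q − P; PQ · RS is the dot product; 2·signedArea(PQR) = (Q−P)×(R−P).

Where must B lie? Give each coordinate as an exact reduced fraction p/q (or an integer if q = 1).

1. B_x = -1484/433  [C, A, B are collinear ∩ DB ⟂ CA]
2. B_y = 207/433  [C, A, B are collinear ∩ DB ⟂ CA]
   → B = (-1484/433, 207/433)

B = (-1484/433, 207/433)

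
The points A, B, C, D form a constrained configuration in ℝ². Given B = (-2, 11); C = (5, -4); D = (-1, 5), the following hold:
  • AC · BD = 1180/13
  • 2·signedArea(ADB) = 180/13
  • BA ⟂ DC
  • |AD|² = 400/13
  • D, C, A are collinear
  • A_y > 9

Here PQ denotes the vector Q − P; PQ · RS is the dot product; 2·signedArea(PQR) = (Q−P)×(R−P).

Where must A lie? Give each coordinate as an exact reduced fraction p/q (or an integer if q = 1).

1. A_x = -53/13  [D, C, A are collinear ∩ BA ⟂ DC]
2. A_y = 125/13  [D, C, A are collinear ∩ BA ⟂ DC]
   → A = (-53/13, 125/13)

A = (-53/13, 125/13)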